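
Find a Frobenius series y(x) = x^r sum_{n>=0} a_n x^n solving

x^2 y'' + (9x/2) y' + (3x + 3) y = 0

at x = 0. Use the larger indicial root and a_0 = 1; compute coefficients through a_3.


Write in Frobenius form y'' + (p(x)/x) y' + (q(x)/x^2) y = 0:
  p(x) = 9/2,  q(x) = 3x + 3.
Indicial equation: r(r-1) + (9/2) r + (3) = 0 -> roots r_1 = -3/2, r_2 = -2.
Take r = r_1 = -3/2. Let y(x) = x^r sum_{n>=0} a_n x^n with a_0 = 1.
Substitute y = x^r sum a_n x^n and match x^{r+n}. The recurrence is
  D(n) a_n + 3 a_{n-1} = 0,  where D(n) = (r+n)(r+n-1) + (9/2)(r+n) + (3).
  a_n = -3 / D(n) * a_{n-1}.
Since the indicial polynomial factors as (r - r_1)(r - r_2), D(n) = (r_1 + n - r_1)(r_1 + n - r_2) = n(n + 1/2).
Evaluating step by step (a_0 = 1):
  n = 1: D(1) = 1(1 + 1/2) = 3/2; numerator = -3(1) = -3; a_1 = (-3)/(3/2) = -2
  n = 2: D(2) = 2(2 + 1/2) = 5; numerator = -3(-2) = 6; a_2 = (6)/(5) = 6/5
  n = 3: D(3) = 3(3 + 1/2) = 21/2; numerator = -3(6/5) = -18/5; a_3 = (-18/5)/(21/2) = -12/35

r = -3/2; a_0 = 1; a_1 = -2; a_2 = 6/5; a_3 = -12/35


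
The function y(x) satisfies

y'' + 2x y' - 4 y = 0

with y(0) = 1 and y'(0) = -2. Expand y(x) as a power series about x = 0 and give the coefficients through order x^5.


Ansatz: y(x) = sum_{n>=0} a_n x^n, so y'(x) = sum_{n>=1} n a_n x^(n-1) and y''(x) = sum_{n>=2} n(n-1) a_n x^(n-2).
Substitute into P(x) y'' + Q(x) y' + R(x) y = 0 with P(x) = 1, Q(x) = 2x, R(x) = -4, and match powers of x.
Initial conditions: a_0 = 1, a_1 = -2.
Setting the coefficient of each power of x to zero and solving order by order (substituting the coefficients already found):
  x^0: 2 a_2 - 4 a_0 = 0  ->  2 a_2 = 4 a_0 = 4  ->  a_2 = 2
  x^1: 6 a_3 - 2 a_1 = 0  ->  6 a_3 = 2 a_1 = -4  ->  a_3 = -2/3
  x^2: 12 a_4 = 0  ->  a_4 = 0
  x^3: 20 a_5 + 2 a_3 = 0  ->  20 a_5 = -2 a_3 = 4/3  ->  a_5 = 1/15
Truncated series: y(x) = 1 - 2 x + 2 x^2 - (2/3) x^3 + (1/15) x^5 + O(x^6).

a_0 = 1; a_1 = -2; a_2 = 2; a_3 = -2/3; a_4 = 0; a_5 = 1/15


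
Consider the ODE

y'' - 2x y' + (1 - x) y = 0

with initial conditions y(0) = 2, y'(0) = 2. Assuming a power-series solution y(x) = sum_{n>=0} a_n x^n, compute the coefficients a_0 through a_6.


Ansatz: y(x) = sum_{n>=0} a_n x^n, so y'(x) = sum_{n>=1} n a_n x^(n-1) and y''(x) = sum_{n>=2} n(n-1) a_n x^(n-2).
Substitute into P(x) y'' + Q(x) y' + R(x) y = 0 with P(x) = 1, Q(x) = -2x, R(x) = 1 - x, and match powers of x.
Initial conditions: a_0 = 2, a_1 = 2.
Setting the coefficient of each power of x to zero and solving order by order (substituting the coefficients already found):
  x^0: 2 a_2 + a_0 = 0  ->  2 a_2 = -a_0 = -2  ->  a_2 = -1
  x^1: 6 a_3 - a_1 - a_0 = 0  ->  6 a_3 = a_1 + a_0 = 4  ->  a_3 = 2/3
  x^2: 12 a_4 - 3 a_2 - a_1 = 0  ->  12 a_4 = 3 a_2 + a_1 = -1  ->  a_4 = -1/12
  x^3: 20 a_5 - 5 a_3 - a_2 = 0  ->  20 a_5 = 5 a_3 + a_2 = 7/3  ->  a_5 = 7/60
  x^4: 30 a_6 - 7 a_4 - a_3 = 0  ->  30 a_6 = 7 a_4 + a_3 = 1/12  ->  a_6 = 1/360
Truncated series: y(x) = 2 + 2 x - x^2 + (2/3) x^3 - (1/12) x^4 + (7/60) x^5 + (1/360) x^6 + O(x^7).

a_0 = 2; a_1 = 2; a_2 = -1; a_3 = 2/3; a_4 = -1/12; a_5 = 7/60; a_6 = 1/360


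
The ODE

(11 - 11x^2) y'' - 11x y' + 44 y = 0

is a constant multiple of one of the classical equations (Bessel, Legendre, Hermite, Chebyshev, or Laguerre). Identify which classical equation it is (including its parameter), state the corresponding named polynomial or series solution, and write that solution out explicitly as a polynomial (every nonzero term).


All three coefficients share the factor 11; dividing through by 11 gives  (1 - x^2) y'' - x y' + 4 y = 0.
This matches the Chebyshev equation (1 - x^2) y'' - x y' + n^2 y = 0 (note the -x y' term, not -2x y') with n^2 = 4, so n = 2; the polynomial solution is T_2(x).
With y = sum_k a_k x^k, matching x^k gives (k+2)(k+1) a_{k+2} = (k^2 - n^2) a_k = (k - 2)(k + 2) a_k. The right side vanishes at k = 2, so the series with the parity of 2 terminates at degree 2.
Standard normalization: leading coefficient of T_n is 2^(n-1), so a_2 = 2^1 = 2. Work downward with a_k = (k+1)(k+2) a_{k+2} / ((k - 2)(k + 2)):
  a_0 = (1)(2)(2) / ((0 - 2)(0 + 2)) = 4/(-4) = -1
Hence T_2(x) = 2 x^2 - 1.

T_2(x); series = 2 x^2 - 1


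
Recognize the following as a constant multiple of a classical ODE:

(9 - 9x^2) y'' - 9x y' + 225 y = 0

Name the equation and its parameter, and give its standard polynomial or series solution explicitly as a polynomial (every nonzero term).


All three coefficients share the factor 9; dividing through by 9 gives  (1 - x^2) y'' - x y' + 25 y = 0.
This matches the Chebyshev equation (1 - x^2) y'' - x y' + n^2 y = 0 (note the -x y' term, not -2x y') with n^2 = 25, so n = 5; the polynomial solution is T_5(x).
With y = sum_k a_k x^k, matching x^k gives (k+2)(k+1) a_{k+2} = (k^2 - n^2) a_k = (k - 5)(k + 5) a_k. The right side vanishes at k = 5, so the series with the parity of 5 terminates at degree 5.
Standard normalization: leading coefficient of T_n is 2^(n-1), so a_5 = 2^4 = 16. Work downward with a_k = (k+1)(k+2) a_{k+2} / ((k - 5)(k + 5)):
  a_3 = (4)(5)(16) / ((3 - 5)(3 + 5)) = 320/(-16) = -20
  a_1 = (2)(3)(-20) / ((1 - 5)(1 + 5)) = -120/(-24) = 5
Hence T_5(x) = 16 x^5 - 20 x^3 + 5 x.

T_5(x); series = 16 x^5 - 20 x^3 + 5 x


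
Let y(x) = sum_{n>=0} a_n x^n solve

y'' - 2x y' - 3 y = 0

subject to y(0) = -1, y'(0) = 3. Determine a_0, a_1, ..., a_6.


Ansatz: y(x) = sum_{n>=0} a_n x^n, so y'(x) = sum_{n>=1} n a_n x^(n-1) and y''(x) = sum_{n>=2} n(n-1) a_n x^(n-2).
Substitute into P(x) y'' + Q(x) y' + R(x) y = 0 with P(x) = 1, Q(x) = -2x, R(x) = -3, and match powers of x.
Initial conditions: a_0 = -1, a_1 = 3.
Setting the coefficient of each power of x to zero and solving order by order (substituting the coefficients already found):
  x^0: 2 a_2 - 3 a_0 = 0  ->  2 a_2 = 3 a_0 = -3  ->  a_2 = -3/2
  x^1: 6 a_3 - 5 a_1 = 0  ->  6 a_3 = 5 a_1 = 15  ->  a_3 = 5/2
  x^2: 12 a_4 - 7 a_2 = 0  ->  12 a_4 = 7 a_2 = -21/2  ->  a_4 = -7/8
  x^3: 20 a_5 - 9 a_3 = 0  ->  20 a_5 = 9 a_3 = 45/2  ->  a_5 = 9/8
  x^4: 30 a_6 - 11 a_4 = 0  ->  30 a_6 = 11 a_4 = -77/8  ->  a_6 = -77/240
Truncated series: y(x) = -1 + 3 x - (3/2) x^2 + (5/2) x^3 - (7/8) x^4 + (9/8) x^5 - (77/240) x^6 + O(x^7).

a_0 = -1; a_1 = 3; a_2 = -3/2; a_3 = 5/2; a_4 = -7/8; a_5 = 9/8; a_6 = -77/240


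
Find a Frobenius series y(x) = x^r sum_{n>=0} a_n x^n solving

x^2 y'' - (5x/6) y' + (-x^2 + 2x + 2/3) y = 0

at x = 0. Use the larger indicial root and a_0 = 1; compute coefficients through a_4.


Write in Frobenius form y'' + (p(x)/x) y' + (q(x)/x^2) y = 0:
  p(x) = -5/6,  q(x) = -x^2 + 2x + 2/3.
Indicial equation: r(r-1) + (-5/6) r + (2/3) = 0 -> roots r_1 = 4/3, r_2 = 1/2.
Take r = r_1 = 4/3. Let y(x) = x^r sum_{n>=0} a_n x^n with a_0 = 1.
Substitute y = x^r sum a_n x^n and match x^{r+n}. The recurrence is
  D(n) a_n + 2 a_{n-1} - 1 a_{n-2} = 0,  where D(n) = (r+n)(r+n-1) + (-5/6)(r+n) + (2/3).
  a_n = [-2 a_{n-1} + 1 a_{n-2}] / D(n).
Since the indicial polynomial factors as (r - r_1)(r - r_2), D(n) = (r_1 + n - r_1)(r_1 + n - r_2) = n(n + 5/6).
Evaluating step by step (a_0 = 1):
  n = 1: D(1) = 1(1 + 5/6) = 11/6; numerator = -2(1) = -2; a_1 = (-2)/(11/6) = -12/11
  n = 2: D(2) = 2(2 + 5/6) = 17/3; numerator = -2(-12/11) + 1(1) = 35/11; a_2 = (35/11)/(17/3) = 105/187
  n = 3: D(3) = 3(3 + 5/6) = 23/2; numerator = -2(105/187) + 1(-12/11) = -414/187; a_3 = (-414/187)/(23/2) = -36/187
  n = 4: D(4) = 4(4 + 5/6) = 58/3; numerator = -2(-36/187) + 1(105/187) = 177/187; a_4 = (177/187)/(58/3) = 531/10846

r = 4/3; a_0 = 1; a_1 = -12/11; a_2 = 105/187; a_3 = -36/187; a_4 = 531/10846


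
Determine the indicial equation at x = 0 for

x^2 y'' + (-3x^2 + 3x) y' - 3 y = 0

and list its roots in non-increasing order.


Divide by x^2 to reach normal form y'' + P_1(x) y' + P_2(x) y = 0 with P_1(x) = -3 + 3/x and P_2(x) = -3/x^2.
x = 0 is a singular point because the y'-coefficient -3 + 3/x has a pole at x = 0 and the y-coefficient -3/x^2 has a pole at x = 0.
It is a regular singular point because x P_1(x) = p(x) = 3 - 3x and x^2 P_2(x) = q(x) = -3 are polynomials, hence analytic at x = 0.
p(0) = 3,  q(0) = -3.
Indicial equation: r(r-1) + p(0) r + q(0) = 0, i.e. r^2 + (p(0) - 1) r + q(0) = 0, i.e. r^2 + 2 r - 3 = 0.
Discriminant: (2)^2 - 4(-3) = 16, so r = (-2 ± 4)/2.
Solving: r_1 = 1, r_2 = -3.

indicial: r^2 + 2 r - 3 = 0; roots r_1 = 1, r_2 = -3


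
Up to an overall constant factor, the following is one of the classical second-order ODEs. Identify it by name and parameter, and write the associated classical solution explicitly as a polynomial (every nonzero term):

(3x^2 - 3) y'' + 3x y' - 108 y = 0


All three coefficients share the factor -3; dividing through by -3 gives  (1 - x^2) y'' - x y' + 36 y = 0.
This matches the Chebyshev equation (1 - x^2) y'' - x y' + n^2 y = 0 (note the -x y' term, not -2x y') with n^2 = 36, so n = 6; the polynomial solution is T_6(x).
With y = sum_k a_k x^k, matching x^k gives (k+2)(k+1) a_{k+2} = (k^2 - n^2) a_k = (k - 6)(k + 6) a_k. The right side vanishes at k = 6, so the series with the parity of 6 terminates at degree 6.
Standard normalization: leading coefficient of T_n is 2^(n-1), so a_6 = 2^5 = 32. Work downward with a_k = (k+1)(k+2) a_{k+2} / ((k - 6)(k + 6)):
  a_4 = (5)(6)(32) / ((4 - 6)(4 + 6)) = 960/(-20) = -48
  a_2 = (3)(4)(-48) / ((2 - 6)(2 + 6)) = -576/(-32) = 18
  a_0 = (1)(2)(18) / ((0 - 6)(0 + 6)) = 36/(-36) = -1
Hence T_6(x) = 32 x^6 - 48 x^4 + 18 x^2 - 1.

T_6(x); series = 32 x^6 - 48 x^4 + 18 x^2 - 1


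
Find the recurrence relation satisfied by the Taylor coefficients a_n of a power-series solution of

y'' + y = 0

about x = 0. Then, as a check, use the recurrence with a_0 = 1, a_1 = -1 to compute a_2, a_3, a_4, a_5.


Substitute y = sum_n a_n x^n into y'' + (const) y = 0.
y''(x) = sum_{n>=0} (n+2)(n+1) a_{n+2} x^n.
The ODE becomes sum_n [(n+2)(n+1) a_{n+2} + 1 a_n] x^n = 0.
Setting each coefficient to zero gives the recurrence:
  (n+2)(n+1) a_{n+2} + 1 a_n = 0,
  a_{n+2} = -1 / ((n+1)(n+2)) a_n.

Check with a_0 = 1, a_1 = -1 (apply the recurrence for n = 0, 1, 2, 3): a_0 = 1, a_1 = -1, a_2 = -1/2, a_3 = 1/6, a_4 = 1/24, a_5 = -1/120.

a_{n+2} = -1/((n+1)(n+2)) * a_n; check: a_0 = 1, a_1 = -1, a_2 = -1/2, a_3 = 1/6, a_4 = 1/24, a_5 = -1/120


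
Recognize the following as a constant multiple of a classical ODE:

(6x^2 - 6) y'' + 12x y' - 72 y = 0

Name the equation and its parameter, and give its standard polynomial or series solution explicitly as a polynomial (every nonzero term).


All three coefficients share the factor -6; dividing through by -6 gives  (1 - x^2) y'' - 2x y' + 12 y = 0.
This matches the Legendre equation (1 - x^2) y'' - 2x y' + n(n+1) y = 0 (note the -2x y' term) with n(n+1) = 12, so n = 3; the polynomial solution is P_3(x).
With y = sum_k a_k x^k, matching x^k gives (k+2)(k+1) a_{k+2} = [k(k+1) - n(n+1)] a_k = (k - 3)(k + 4) a_k. The right side vanishes at k = 3, so the series with the parity of 3 terminates at degree 3.
Standard normalization (P_n(1) = 1): leading coefficient (2n)!/(2^n (n!)^2) = 720/(8*36) = 5/2, so a_3 = 5/2. Work downward with a_k = (k+1)(k+2) a_{k+2} / ((k - 3)(k + 4)):
  a_1 = (2)(3)(5/2) / ((1 - 3)(1 + 4)) = 15/(-10) = -3/2
Hence P_3(x) = 5 x^3/2 - 3 x/2.

P_3(x); series = 5 x^3/2 - 3 x/2


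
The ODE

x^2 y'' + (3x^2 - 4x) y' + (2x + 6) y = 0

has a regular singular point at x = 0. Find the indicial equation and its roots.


Divide by x^2 to reach normal form y'' + P_1(x) y' + P_2(x) y = 0 with P_1(x) = 3 - 4/x and P_2(x) = 2/x + 6/x^2.
x = 0 is a singular point because the y'-coefficient 3 - 4/x has a pole at x = 0 and the y-coefficient 2/x + 6/x^2 has a pole at x = 0.
It is a regular singular point because x P_1(x) = p(x) = 3x - 4 and x^2 P_2(x) = q(x) = 2x + 6 are polynomials, hence analytic at x = 0.
p(0) = -4,  q(0) = 6.
Indicial equation: r(r-1) + p(0) r + q(0) = 0, i.e. r^2 + (p(0) - 1) r + q(0) = 0, i.e. r^2 - 5 r + 6 = 0.
Discriminant: (-5)^2 - 4(6) = 1, so r = (5 ± 1)/2.
Solving: r_1 = 3, r_2 = 2.

indicial: r^2 - 5 r + 6 = 0; roots r_1 = 3, r_2 = 2


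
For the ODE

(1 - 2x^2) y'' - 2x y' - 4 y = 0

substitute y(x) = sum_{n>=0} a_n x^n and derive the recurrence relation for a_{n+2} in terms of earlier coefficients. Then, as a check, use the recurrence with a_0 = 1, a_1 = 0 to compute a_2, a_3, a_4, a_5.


Substitute y = sum_n a_n x^n.
(1 - 2 x^2) y'' contributes (n+2)(n+1) a_{n+2} - 2 n(n-1) a_n at x^n.
-2 x y'(x) contributes -2 n a_n at x^n.
-4 y(x) contributes -4 a_n at x^n.
Matching x^n: (n+2)(n+1) a_{n+2} + (-2 n(n-1) - 2 n - 4) a_n = 0.
Thus a_{n+2} = (2 n(n-1) + 2 n + 4) / ((n+1)(n+2)) * a_n.

Check with a_0 = 1, a_1 = 0 (apply the recurrence for n = 0, 1, 2, 3): a_0 = 1, a_1 = 0, a_2 = 2, a_3 = 0, a_4 = 2, a_5 = 0.

a_(n+2) = (2 n(n-1) + 2 n + 4) / ((n+1)(n+2)) * a_n; check: a_0 = 1, a_1 = 0, a_2 = 2, a_3 = 0, a_4 = 2, a_5 = 0


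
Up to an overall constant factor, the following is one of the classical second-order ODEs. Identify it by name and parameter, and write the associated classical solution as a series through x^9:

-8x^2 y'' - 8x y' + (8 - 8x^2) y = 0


All three coefficients share the factor -8; dividing through by -8 gives  x^2 y'' + x y' + (x^2 - 1) y = 0.
This matches the Bessel equation x^2 y'' + x y' + (x^2 - nu^2) y = 0 with nu^2 = 1, so nu = 1; the solution bounded at x = 0 is J_1(x).
Frobenius at x = 0: indicial roots ±nu; for r = nu the recurrence k(k + 2nu) c_k = -c_{k-2} gives the standard series J_nu(x) = sum_{k>=0} (-1)^k / (k! (k+nu)!) (x/2)^(2k+nu). Evaluate the first 5 terms:
  k = 0: (-1)^0 / (0! * 1! * 2^1) x^1 = 1/(1*1*2) x^1 = (1/2) x^1
  k = 1: (-1)^1 / (1! * 2! * 2^3) x^3 = -1/(1*2*8) x^3 = (-1/16) x^3
  k = 2: (-1)^2 / (2! * 3! * 2^5) x^5 = 1/(2*6*32) x^5 = (1/384) x^5
  k = 3: (-1)^3 / (3! * 4! * 2^7) x^7 = -1/(6*24*128) x^7 = (-1/18432) x^7
  k = 4: (-1)^4 / (4! * 5! * 2^9) x^9 = 1/(24*120*512) x^9 = (1/1474560) x^9
Hence J_1(x) = x^9/1474560 - x^7/18432 + x^5/384 - x^3/16 + x/2 + ....

J_1(x); series = x^9/1474560 - x^7/18432 + x^5/384 - x^3/16 + x/2


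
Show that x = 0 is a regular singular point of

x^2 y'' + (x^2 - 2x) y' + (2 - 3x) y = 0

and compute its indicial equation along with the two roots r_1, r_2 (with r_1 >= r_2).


Divide by x^2 to reach normal form y'' + P_1(x) y' + P_2(x) y = 0 with P_1(x) = 1 - 2/x and P_2(x) = -3/x + 2/x^2.
x = 0 is a singular point because the y'-coefficient 1 - 2/x has a pole at x = 0 and the y-coefficient -3/x + 2/x^2 has a pole at x = 0.
It is a regular singular point because x P_1(x) = p(x) = x - 2 and x^2 P_2(x) = q(x) = 2 - 3x are polynomials, hence analytic at x = 0.
p(0) = -2,  q(0) = 2.
Indicial equation: r(r-1) + p(0) r + q(0) = 0, i.e. r^2 + (p(0) - 1) r + q(0) = 0, i.e. r^2 - 3 r + 2 = 0.
Discriminant: (-3)^2 - 4(2) = 1, so r = (3 ± 1)/2.
Solving: r_1 = 2, r_2 = 1.

indicial: r^2 - 3 r + 2 = 0; roots r_1 = 2, r_2 = 1


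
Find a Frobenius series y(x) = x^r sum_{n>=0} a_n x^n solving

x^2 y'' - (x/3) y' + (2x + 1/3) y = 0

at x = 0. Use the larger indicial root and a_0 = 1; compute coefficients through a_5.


Write in Frobenius form y'' + (p(x)/x) y' + (q(x)/x^2) y = 0:
  p(x) = -1/3,  q(x) = 2x + 1/3.
Indicial equation: r(r-1) + (-1/3) r + (1/3) = 0 -> roots r_1 = 1, r_2 = 1/3.
Take r = r_1 = 1. Let y(x) = x^r sum_{n>=0} a_n x^n with a_0 = 1.
Substitute y = x^r sum a_n x^n and match x^{r+n}. The recurrence is
  D(n) a_n + 2 a_{n-1} = 0,  where D(n) = (r+n)(r+n-1) + (-1/3)(r+n) + (1/3).
  a_n = -2 / D(n) * a_{n-1}.
Since the indicial polynomial factors as (r - r_1)(r - r_2), D(n) = (r_1 + n - r_1)(r_1 + n - r_2) = n(n + 2/3).
Evaluating step by step (a_0 = 1):
  n = 1: D(1) = 1(1 + 2/3) = 5/3; numerator = -2(1) = -2; a_1 = (-2)/(5/3) = -6/5
  n = 2: D(2) = 2(2 + 2/3) = 16/3; numerator = -2(-6/5) = 12/5; a_2 = (12/5)/(16/3) = 9/20
  n = 3: D(3) = 3(3 + 2/3) = 11; numerator = -2(9/20) = -9/10; a_3 = (-9/10)/(11) = -9/110
  n = 4: D(4) = 4(4 + 2/3) = 56/3; numerator = -2(-9/110) = 9/55; a_4 = (9/55)/(56/3) = 27/3080
  n = 5: D(5) = 5(5 + 2/3) = 85/3; numerator = -2(27/3080) = -27/1540; a_5 = (-27/1540)/(85/3) = -81/130900

r = 1; a_0 = 1; a_1 = -6/5; a_2 = 9/20; a_3 = -9/110; a_4 = 27/3080; a_5 = -81/130900


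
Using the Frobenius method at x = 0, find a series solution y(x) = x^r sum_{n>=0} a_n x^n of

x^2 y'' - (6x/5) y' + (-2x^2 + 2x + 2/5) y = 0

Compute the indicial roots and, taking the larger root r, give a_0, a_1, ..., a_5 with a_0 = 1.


Write in Frobenius form y'' + (p(x)/x) y' + (q(x)/x^2) y = 0:
  p(x) = -6/5,  q(x) = -2x^2 + 2x + 2/5.
Indicial equation: r(r-1) + (-6/5) r + (2/5) = 0 -> roots r_1 = 2, r_2 = 1/5.
Take r = r_1 = 2. Let y(x) = x^r sum_{n>=0} a_n x^n with a_0 = 1.
Substitute y = x^r sum a_n x^n and match x^{r+n}. The recurrence is
  D(n) a_n + 2 a_{n-1} - 2 a_{n-2} = 0,  where D(n) = (r+n)(r+n-1) + (-6/5)(r+n) + (2/5).
  a_n = [-2 a_{n-1} + 2 a_{n-2}] / D(n).
Since the indicial polynomial factors as (r - r_1)(r - r_2), D(n) = (r_1 + n - r_1)(r_1 + n - r_2) = n(n + 9/5).
Evaluating step by step (a_0 = 1):
  n = 1: D(1) = 1(1 + 9/5) = 14/5; numerator = -2(1) = -2; a_1 = (-2)/(14/5) = -5/7
  n = 2: D(2) = 2(2 + 9/5) = 38/5; numerator = -2(-5/7) + 2(1) = 24/7; a_2 = (24/7)/(38/5) = 60/133
  n = 3: D(3) = 3(3 + 9/5) = 72/5; numerator = -2(60/133) + 2(-5/7) = -310/133; a_3 = (-310/133)/(72/5) = -775/4788
  n = 4: D(4) = 4(4 + 9/5) = 116/5; numerator = -2(-775/4788) + 2(60/133) = 2935/2394; a_4 = (2935/2394)/(116/5) = 14675/277704
  n = 5: D(5) = 5(5 + 9/5) = 34; numerator = -2(14675/277704) + 2(-775/4788) = -6625/15428; a_5 = (-6625/15428)/(34) = -6625/524552

r = 2; a_0 = 1; a_1 = -5/7; a_2 = 60/133; a_3 = -775/4788; a_4 = 14675/277704; a_5 = -6625/524552


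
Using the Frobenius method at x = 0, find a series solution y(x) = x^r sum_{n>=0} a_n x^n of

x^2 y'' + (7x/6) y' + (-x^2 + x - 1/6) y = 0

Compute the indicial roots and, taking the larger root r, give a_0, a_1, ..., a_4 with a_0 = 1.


Write in Frobenius form y'' + (p(x)/x) y' + (q(x)/x^2) y = 0:
  p(x) = 7/6,  q(x) = -x^2 + x - 1/6.
Indicial equation: r(r-1) + (7/6) r + (-1/6) = 0 -> roots r_1 = 1/3, r_2 = -1/2.
Take r = r_1 = 1/3. Let y(x) = x^r sum_{n>=0} a_n x^n with a_0 = 1.
Substitute y = x^r sum a_n x^n and match x^{r+n}. The recurrence is
  D(n) a_n + 1 a_{n-1} - 1 a_{n-2} = 0,  where D(n) = (r+n)(r+n-1) + (7/6)(r+n) + (-1/6).
  a_n = [-1 a_{n-1} + 1 a_{n-2}] / D(n).
Since the indicial polynomial factors as (r - r_1)(r - r_2), D(n) = (r_1 + n - r_1)(r_1 + n - r_2) = n(n + 5/6).
Evaluating step by step (a_0 = 1):
  n = 1: D(1) = 1(1 + 5/6) = 11/6; numerator = -1(1) = -1; a_1 = (-1)/(11/6) = -6/11
  n = 2: D(2) = 2(2 + 5/6) = 17/3; numerator = -1(-6/11) + 1(1) = 17/11; a_2 = (17/11)/(17/3) = 3/11
  n = 3: D(3) = 3(3 + 5/6) = 23/2; numerator = -1(3/11) + 1(-6/11) = -9/11; a_3 = (-9/11)/(23/2) = -18/253
  n = 4: D(4) = 4(4 + 5/6) = 58/3; numerator = -1(-18/253) + 1(3/11) = 87/253; a_4 = (87/253)/(58/3) = 9/506

r = 1/3; a_0 = 1; a_1 = -6/11; a_2 = 3/11; a_3 = -18/253; a_4 = 9/506


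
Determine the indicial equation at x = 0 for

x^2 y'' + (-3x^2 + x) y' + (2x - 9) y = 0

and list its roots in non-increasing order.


Divide by x^2 to reach normal form y'' + P_1(x) y' + P_2(x) y = 0 with P_1(x) = -3 + 1/x and P_2(x) = 2/x - 9/x^2.
x = 0 is a singular point because the y'-coefficient -3 + 1/x has a pole at x = 0 and the y-coefficient 2/x - 9/x^2 has a pole at x = 0.
It is a regular singular point because x P_1(x) = p(x) = 1 - 3x and x^2 P_2(x) = q(x) = 2x - 9 are polynomials, hence analytic at x = 0.
p(0) = 1,  q(0) = -9.
Indicial equation: r(r-1) + p(0) r + q(0) = 0, i.e. r^2 + (p(0) - 1) r + q(0) = 0, i.e. r^2 - 9 = 0.
Discriminant: (0)^2 - 4(-9) = 36, so r = (0 ± 6)/2.
Solving: r_1 = 3, r_2 = -3.

indicial: r^2 - 9 = 0; roots r_1 = 3, r_2 = -3


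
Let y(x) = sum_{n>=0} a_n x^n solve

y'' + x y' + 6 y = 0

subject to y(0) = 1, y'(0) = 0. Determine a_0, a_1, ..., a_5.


Ansatz: y(x) = sum_{n>=0} a_n x^n, so y'(x) = sum_{n>=1} n a_n x^(n-1) and y''(x) = sum_{n>=2} n(n-1) a_n x^(n-2).
Substitute into P(x) y'' + Q(x) y' + R(x) y = 0 with P(x) = 1, Q(x) = x, R(x) = 6, and match powers of x.
Initial conditions: a_0 = 1, a_1 = 0.
Setting the coefficient of each power of x to zero and solving order by order (substituting the coefficients already found):
  x^0: 2 a_2 + 6 a_0 = 0  ->  2 a_2 = -6 a_0 = -6  ->  a_2 = -3
  x^1: 6 a_3 + 7 a_1 = 0  ->  6 a_3 = -7 a_1 = 0  ->  a_3 = 0
  x^2: 12 a_4 + 8 a_2 = 0  ->  12 a_4 = -8 a_2 = 24  ->  a_4 = 2
  x^3: 20 a_5 + 9 a_3 = 0  ->  20 a_5 = -9 a_3 = 0  ->  a_5 = 0
Truncated series: y(x) = 1 - 3 x^2 + 2 x^4 + O(x^6).

a_0 = 1; a_1 = 0; a_2 = -3; a_3 = 0; a_4 = 2; a_5 = 0


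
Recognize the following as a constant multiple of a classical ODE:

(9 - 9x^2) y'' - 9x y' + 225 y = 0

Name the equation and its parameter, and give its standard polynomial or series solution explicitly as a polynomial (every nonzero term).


All three coefficients share the factor 9; dividing through by 9 gives  (1 - x^2) y'' - x y' + 25 y = 0.
This matches the Chebyshev equation (1 - x^2) y'' - x y' + n^2 y = 0 (note the -x y' term, not -2x y') with n^2 = 25, so n = 5; the polynomial solution is T_5(x).
With y = sum_k a_k x^k, matching x^k gives (k+2)(k+1) a_{k+2} = (k^2 - n^2) a_k = (k - 5)(k + 5) a_k. The right side vanishes at k = 5, so the series with the parity of 5 terminates at degree 5.
Standard normalization: leading coefficient of T_n is 2^(n-1), so a_5 = 2^4 = 16. Work downward with a_k = (k+1)(k+2) a_{k+2} / ((k - 5)(k + 5)):
  a_3 = (4)(5)(16) / ((3 - 5)(3 + 5)) = 320/(-16) = -20
  a_1 = (2)(3)(-20) / ((1 - 5)(1 + 5)) = -120/(-24) = 5
Hence T_5(x) = 16 x^5 - 20 x^3 + 5 x.

T_5(x); series = 16 x^5 - 20 x^3 + 5 x


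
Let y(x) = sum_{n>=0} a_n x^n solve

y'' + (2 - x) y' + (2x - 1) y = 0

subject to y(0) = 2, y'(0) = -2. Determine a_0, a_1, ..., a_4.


Ansatz: y(x) = sum_{n>=0} a_n x^n, so y'(x) = sum_{n>=1} n a_n x^(n-1) and y''(x) = sum_{n>=2} n(n-1) a_n x^(n-2).
Substitute into P(x) y'' + Q(x) y' + R(x) y = 0 with P(x) = 1, Q(x) = 2 - x, R(x) = 2x - 1, and match powers of x.
Initial conditions: a_0 = 2, a_1 = -2.
Setting the coefficient of each power of x to zero and solving order by order (substituting the coefficients already found):
  x^0: 2 a_2 + 2 a_1 - a_0 = 0  ->  2 a_2 = -2 a_1 + a_0 = 6  ->  a_2 = 3
  x^1: 6 a_3 + 4 a_2 - 2 a_1 + 2 a_0 = 0  ->  6 a_3 = -4 a_2 + 2 a_1 - 2 a_0 = -20  ->  a_3 = -10/3
  x^2: 12 a_4 + 6 a_3 - 3 a_2 + 2 a_1 = 0  ->  12 a_4 = -6 a_3 + 3 a_2 - 2 a_1 = 33  ->  a_4 = 11/4
Truncated series: y(x) = 2 - 2 x + 3 x^2 - (10/3) x^3 + (11/4) x^4 + O(x^5).

a_0 = 2; a_1 = -2; a_2 = 3; a_3 = -10/3; a_4 = 11/4


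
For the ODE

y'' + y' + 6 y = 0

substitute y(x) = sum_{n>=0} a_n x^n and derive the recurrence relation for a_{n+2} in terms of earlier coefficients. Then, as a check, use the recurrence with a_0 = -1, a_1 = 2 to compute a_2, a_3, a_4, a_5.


Substitute y = sum_n a_n x^n.
y''(x) has coefficient (n+2)(n+1) a_{n+2} at x^n;
y'(x) has coefficient (n+1) a_{n+1} at x^n;
6 y(x) has coefficient 6 a_n at x^n.
Matching x^n: (n+2)(n+1) a_{n+2} + (n+1) a_{n+1} + 6 a_n = 0.
Thus a_{n+2} = [-(n+1) a_{n+1} - 6 a_n] / ((n+1)(n+2)).

Check with a_0 = -1, a_1 = 2 (apply the recurrence for n = 0, 1, 2, 3): a_0 = -1, a_1 = 2, a_2 = 2, a_3 = -8/3, a_4 = -1/3, a_5 = 13/15.

a_(n+2) = [-(n+1) a_(n+1) - 6 a_n] / ((n+1)(n+2)); check: a_0 = -1, a_1 = 2, a_2 = 2, a_3 = -8/3, a_4 = -1/3, a_5 = 13/15


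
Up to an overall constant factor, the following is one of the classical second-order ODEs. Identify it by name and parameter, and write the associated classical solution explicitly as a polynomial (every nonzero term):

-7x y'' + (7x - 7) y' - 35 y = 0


All three coefficients share the factor -7; dividing through by -7 gives  x y'' + (1 - x) y' + 5 y = 0.
This matches the Laguerre equation x y'' + (1 - x) y' + n y = 0 with n = 5; the polynomial solution is L_5(x).
With y = sum_k a_k x^k, matching x^k gives (k+1)k a_{k+1} + (k+1) a_{k+1} - k a_k + n a_k = 0, i.e. (k+1)^2 a_{k+1} = (k - n) a_k = (k - 5) a_k. The right side vanishes at k = 5, so the series terminates at degree 5.
Standard normalization L_n(0) = 1 gives a_0 = 1. Work upward with a_{k+1} = (k - 5) a_k / (k+1)^2:
  a_1 = (0 - 5)(1) / 1^2 = -5/1 = -5
  a_2 = (1 - 5)(-5) / 2^2 = 20/4 = 5
  a_3 = (2 - 5)(5) / 3^2 = -15/9 = -5/3
  a_4 = (3 - 5)(-5/3) / 4^2 = (10/3)/16 = 5/24
  a_5 = (4 - 5)(5/24) / 5^2 = (-5/24)/25 = -1/120
Hence L_5(x) = -x^5/120 + 5 x^4/24 - 5 x^3/3 + 5 x^2 - 5 x + 1.

L_5(x); series = -x^5/120 + 5 x^4/24 - 5 x^3/3 + 5 x^2 - 5 x + 1


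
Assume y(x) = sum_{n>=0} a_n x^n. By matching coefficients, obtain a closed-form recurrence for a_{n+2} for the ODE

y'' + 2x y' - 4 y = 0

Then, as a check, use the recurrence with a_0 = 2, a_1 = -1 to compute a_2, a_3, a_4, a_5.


Substitute y = sum_n a_n x^n.
y''(x) has coefficient (n+2)(n+1) a_{n+2} at x^n;
2 x y'(x) has coefficient 2 n a_n at x^n (shift);
-4 y(x) has coefficient -4 a_n at x^n.
Matching x^n: (n+2)(n+1) a_{n+2} + (2n - 4) a_n = 0.
Thus a_{n+2} = (-2n + 4) / ((n+1)(n+2)) * a_n.

Check with a_0 = 2, a_1 = -1 (apply the recurrence for n = 0, 1, 2, 3): a_0 = 2, a_1 = -1, a_2 = 4, a_3 = -1/3, a_4 = 0, a_5 = 1/30.

a_(n+2) = (-2n + 4) / ((n+1)(n+2)) * a_n; check: a_0 = 2, a_1 = -1, a_2 = 4, a_3 = -1/3, a_4 = 0, a_5 = 1/30


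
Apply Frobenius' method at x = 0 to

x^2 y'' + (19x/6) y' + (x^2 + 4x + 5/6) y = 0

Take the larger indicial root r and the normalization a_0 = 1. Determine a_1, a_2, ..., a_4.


Write in Frobenius form y'' + (p(x)/x) y' + (q(x)/x^2) y = 0:
  p(x) = 19/6,  q(x) = x^2 + 4x + 5/6.
Indicial equation: r(r-1) + (19/6) r + (5/6) = 0 -> roots r_1 = -1/2, r_2 = -5/3.
Take r = r_1 = -1/2. Let y(x) = x^r sum_{n>=0} a_n x^n with a_0 = 1.
Substitute y = x^r sum a_n x^n and match x^{r+n}. The recurrence is
  D(n) a_n + 4 a_{n-1} + 1 a_{n-2} = 0,  where D(n) = (r+n)(r+n-1) + (19/6)(r+n) + (5/6).
  a_n = [-4 a_{n-1} - 1 a_{n-2}] / D(n).
Since the indicial polynomial factors as (r - r_1)(r - r_2), D(n) = (r_1 + n - r_1)(r_1 + n - r_2) = n(n + 7/6).
Evaluating step by step (a_0 = 1):
  n = 1: D(1) = 1(1 + 7/6) = 13/6; numerator = -4(1) = -4; a_1 = (-4)/(13/6) = -24/13
  n = 2: D(2) = 2(2 + 7/6) = 19/3; numerator = -4(-24/13) - 1(1) = 83/13; a_2 = (83/13)/(19/3) = 249/247
  n = 3: D(3) = 3(3 + 7/6) = 25/2; numerator = -4(249/247) - 1(-24/13) = -540/247; a_3 = (-540/247)/(25/2) = -216/1235
  n = 4: D(4) = 4(4 + 7/6) = 62/3; numerator = -4(-216/1235) - 1(249/247) = -381/1235; a_4 = (-381/1235)/(62/3) = -1143/76570

r = -1/2; a_0 = 1; a_1 = -24/13; a_2 = 249/247; a_3 = -216/1235; a_4 = -1143/76570


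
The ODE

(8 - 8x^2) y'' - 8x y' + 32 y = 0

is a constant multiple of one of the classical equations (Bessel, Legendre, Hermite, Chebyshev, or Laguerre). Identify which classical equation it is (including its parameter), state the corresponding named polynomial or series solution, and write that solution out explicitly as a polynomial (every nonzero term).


All three coefficients share the factor 8; dividing through by 8 gives  (1 - x^2) y'' - x y' + 4 y = 0.
This matches the Chebyshev equation (1 - x^2) y'' - x y' + n^2 y = 0 (note the -x y' term, not -2x y') with n^2 = 4, so n = 2; the polynomial solution is T_2(x).
With y = sum_k a_k x^k, matching x^k gives (k+2)(k+1) a_{k+2} = (k^2 - n^2) a_k = (k - 2)(k + 2) a_k. The right side vanishes at k = 2, so the series with the parity of 2 terminates at degree 2.
Standard normalization: leading coefficient of T_n is 2^(n-1), so a_2 = 2^1 = 2. Work downward with a_k = (k+1)(k+2) a_{k+2} / ((k - 2)(k + 2)):
  a_0 = (1)(2)(2) / ((0 - 2)(0 + 2)) = 4/(-4) = -1
Hence T_2(x) = 2 x^2 - 1.

T_2(x); series = 2 x^2 - 1


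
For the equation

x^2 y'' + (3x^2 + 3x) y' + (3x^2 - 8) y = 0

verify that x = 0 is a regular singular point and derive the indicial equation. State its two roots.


Divide by x^2 to reach normal form y'' + P_1(x) y' + P_2(x) y = 0 with P_1(x) = 3 + 3/x and P_2(x) = 3 - 8/x^2.
x = 0 is a singular point because the y'-coefficient 3 + 3/x has a pole at x = 0 and the y-coefficient 3 - 8/x^2 has a pole at x = 0.
It is a regular singular point because x P_1(x) = p(x) = 3x + 3 and x^2 P_2(x) = q(x) = 3x^2 - 8 are polynomials, hence analytic at x = 0.
p(0) = 3,  q(0) = -8.
Indicial equation: r(r-1) + p(0) r + q(0) = 0, i.e. r^2 + (p(0) - 1) r + q(0) = 0, i.e. r^2 + 2 r - 8 = 0.
Discriminant: (2)^2 - 4(-8) = 36, so r = (-2 ± 6)/2.
Solving: r_1 = 2, r_2 = -4.

indicial: r^2 + 2 r - 8 = 0; roots r_1 = 2, r_2 = -4


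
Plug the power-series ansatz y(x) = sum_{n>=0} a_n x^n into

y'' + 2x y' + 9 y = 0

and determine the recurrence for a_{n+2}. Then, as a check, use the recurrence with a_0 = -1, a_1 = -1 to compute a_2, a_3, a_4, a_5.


Substitute y = sum_n a_n x^n.
y''(x) has coefficient (n+2)(n+1) a_{n+2} at x^n;
2 x y'(x) has coefficient 2 n a_n at x^n (shift);
9 y(x) has coefficient 9 a_n at x^n.
Matching x^n: (n+2)(n+1) a_{n+2} + (2n + 9) a_n = 0.
Thus a_{n+2} = (-2n - 9) / ((n+1)(n+2)) * a_n.

Check with a_0 = -1, a_1 = -1 (apply the recurrence for n = 0, 1, 2, 3): a_0 = -1, a_1 = -1, a_2 = 9/2, a_3 = 11/6, a_4 = -39/8, a_5 = -11/8.

a_(n+2) = (-2n - 9) / ((n+1)(n+2)) * a_n; check: a_0 = -1, a_1 = -1, a_2 = 9/2, a_3 = 11/6, a_4 = -39/8, a_5 = -11/8


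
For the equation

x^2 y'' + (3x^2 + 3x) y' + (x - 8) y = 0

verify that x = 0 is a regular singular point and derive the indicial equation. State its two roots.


Divide by x^2 to reach normal form y'' + P_1(x) y' + P_2(x) y = 0 with P_1(x) = 3 + 3/x and P_2(x) = 1/x - 8/x^2.
x = 0 is a singular point because the y'-coefficient 3 + 3/x has a pole at x = 0 and the y-coefficient 1/x - 8/x^2 has a pole at x = 0.
It is a regular singular point because x P_1(x) = p(x) = 3x + 3 and x^2 P_2(x) = q(x) = x - 8 are polynomials, hence analytic at x = 0.
p(0) = 3,  q(0) = -8.
Indicial equation: r(r-1) + p(0) r + q(0) = 0, i.e. r^2 + (p(0) - 1) r + q(0) = 0, i.e. r^2 + 2 r - 8 = 0.
Discriminant: (2)^2 - 4(-8) = 36, so r = (-2 ± 6)/2.
Solving: r_1 = 2, r_2 = -4.

indicial: r^2 + 2 r - 8 = 0; roots r_1 = 2, r_2 = -4


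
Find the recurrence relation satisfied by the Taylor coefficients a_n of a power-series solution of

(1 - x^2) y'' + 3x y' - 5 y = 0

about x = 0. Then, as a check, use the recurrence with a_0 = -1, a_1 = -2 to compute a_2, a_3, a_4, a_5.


Substitute y = sum_n a_n x^n.
(1 - 1 x^2) y'' contributes (n+2)(n+1) a_{n+2} - n(n-1) a_n at x^n.
3 x y'(x) contributes 3 n a_n at x^n.
-5 y(x) contributes -5 a_n at x^n.
Matching x^n: (n+2)(n+1) a_{n+2} + (-n(n-1) + 3 n - 5) a_n = 0.
Thus a_{n+2} = (n(n-1) - 3 n + 5) / ((n+1)(n+2)) * a_n.

Check with a_0 = -1, a_1 = -2 (apply the recurrence for n = 0, 1, 2, 3): a_0 = -1, a_1 = -2, a_2 = -5/2, a_3 = -2/3, a_4 = -5/24, a_5 = -1/15.

a_(n+2) = (n(n-1) - 3 n + 5) / ((n+1)(n+2)) * a_n; check: a_0 = -1, a_1 = -2, a_2 = -5/2, a_3 = -2/3, a_4 = -5/24, a_5 = -1/15


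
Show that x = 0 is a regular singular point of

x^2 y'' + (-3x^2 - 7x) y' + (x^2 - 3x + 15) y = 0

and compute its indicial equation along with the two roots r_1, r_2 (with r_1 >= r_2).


Divide by x^2 to reach normal form y'' + P_1(x) y' + P_2(x) y = 0 with P_1(x) = -3 - 7/x and P_2(x) = 1 - 3/x + 15/x^2.
x = 0 is a singular point because the y'-coefficient -3 - 7/x has a pole at x = 0 and the y-coefficient 1 - 3/x + 15/x^2 has a pole at x = 0.
It is a regular singular point because x P_1(x) = p(x) = -3x - 7 and x^2 P_2(x) = q(x) = x^2 - 3x + 15 are polynomials, hence analytic at x = 0.
p(0) = -7,  q(0) = 15.
Indicial equation: r(r-1) + p(0) r + q(0) = 0, i.e. r^2 + (p(0) - 1) r + q(0) = 0, i.e. r^2 - 8 r + 15 = 0.
Discriminant: (-8)^2 - 4(15) = 4, so r = (8 ± 2)/2.
Solving: r_1 = 5, r_2 = 3.

indicial: r^2 - 8 r + 15 = 0; roots r_1 = 5, r_2 = 3


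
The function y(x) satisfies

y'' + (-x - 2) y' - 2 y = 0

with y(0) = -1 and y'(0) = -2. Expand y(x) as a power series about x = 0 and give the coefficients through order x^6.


Ansatz: y(x) = sum_{n>=0} a_n x^n, so y'(x) = sum_{n>=1} n a_n x^(n-1) and y''(x) = sum_{n>=2} n(n-1) a_n x^(n-2).
Substitute into P(x) y'' + Q(x) y' + R(x) y = 0 with P(x) = 1, Q(x) = -x - 2, R(x) = -2, and match powers of x.
Initial conditions: a_0 = -1, a_1 = -2.
Setting the coefficient of each power of x to zero and solving order by order (substituting the coefficients already found):
  x^0: 2 a_2 - 2 a_1 - 2 a_0 = 0  ->  2 a_2 = 2 a_1 + 2 a_0 = -6  ->  a_2 = -3
  x^1: 6 a_3 - 4 a_2 - 3 a_1 = 0  ->  6 a_3 = 4 a_2 + 3 a_1 = -18  ->  a_3 = -3
  x^2: 12 a_4 - 6 a_3 - 4 a_2 = 0  ->  12 a_4 = 6 a_3 + 4 a_2 = -30  ->  a_4 = -5/2
  x^3: 20 a_5 - 8 a_4 - 5 a_3 = 0  ->  20 a_5 = 8 a_4 + 5 a_3 = -35  ->  a_5 = -7/4
  x^4: 30 a_6 - 10 a_5 - 6 a_4 = 0  ->  30 a_6 = 10 a_5 + 6 a_4 = -65/2  ->  a_6 = -13/12
Truncated series: y(x) = -1 - 2 x - 3 x^2 - 3 x^3 - (5/2) x^4 - (7/4) x^5 - (13/12) x^6 + O(x^7).

a_0 = -1; a_1 = -2; a_2 = -3; a_3 = -3; a_4 = -5/2; a_5 = -7/4; a_6 = -13/12


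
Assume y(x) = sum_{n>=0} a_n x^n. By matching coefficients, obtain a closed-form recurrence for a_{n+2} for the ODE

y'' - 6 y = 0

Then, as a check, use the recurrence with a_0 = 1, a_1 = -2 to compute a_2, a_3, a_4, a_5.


Substitute y = sum_n a_n x^n into y'' + (const) y = 0.
y''(x) = sum_{n>=0} (n+2)(n+1) a_{n+2} x^n.
The ODE becomes sum_n [(n+2)(n+1) a_{n+2} - 6 a_n] x^n = 0.
Setting each coefficient to zero gives the recurrence:
  (n+2)(n+1) a_{n+2} - 6 a_n = 0,
  a_{n+2} = 6 / ((n+1)(n+2)) a_n.

Check with a_0 = 1, a_1 = -2 (apply the recurrence for n = 0, 1, 2, 3): a_0 = 1, a_1 = -2, a_2 = 3, a_3 = -2, a_4 = 3/2, a_5 = -3/5.

a_{n+2} = 6/((n+1)(n+2)) * a_n; check: a_0 = 1, a_1 = -2, a_2 = 3, a_3 = -2, a_4 = 3/2, a_5 = -3/5


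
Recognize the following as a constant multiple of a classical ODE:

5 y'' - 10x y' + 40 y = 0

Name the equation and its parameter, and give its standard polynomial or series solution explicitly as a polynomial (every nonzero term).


All three coefficients share the factor 5; dividing through by 5 gives  y'' - 2x y' + 8 y = 0.
This matches the Hermite equation y'' - 2x y' + 2n y = 0 with 2n = 8, so n = 4; the polynomial solution is H_4(x).
With y = sum_k a_k x^k, matching x^k gives (k+2)(k+1) a_{k+2} = 2(k - n) a_k = 2(k - 4) a_k. The right side vanishes at k = 4, so the series with the parity of 4 terminates at degree 4.
Standard normalization: leading coefficient of H_n is 2^n, so a_4 = 2^4 = 16. Work downward with a_k = (k+1)(k+2) a_{k+2} / (2(k - n)):
  a_2 = (3)(4)(16) / (2(2 - 4)) = 192/(-4) = -48
  a_0 = (1)(2)(-48) / (2(0 - 4)) = -96/(-8) = 12
Hence H_4(x) = 16 x^4 - 48 x^2 + 12.

H_4(x); series = 16 x^4 - 48 x^2 + 12


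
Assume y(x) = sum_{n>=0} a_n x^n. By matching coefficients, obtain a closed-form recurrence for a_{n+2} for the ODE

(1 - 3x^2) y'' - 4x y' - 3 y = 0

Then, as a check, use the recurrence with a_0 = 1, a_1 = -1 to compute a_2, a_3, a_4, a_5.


Substitute y = sum_n a_n x^n.
(1 - 3 x^2) y'' contributes (n+2)(n+1) a_{n+2} - 3 n(n-1) a_n at x^n.
-4 x y'(x) contributes -4 n a_n at x^n.
-3 y(x) contributes -3 a_n at x^n.
Matching x^n: (n+2)(n+1) a_{n+2} + (-3 n(n-1) - 4 n - 3) a_n = 0.
Thus a_{n+2} = (3 n(n-1) + 4 n + 3) / ((n+1)(n+2)) * a_n.

Check with a_0 = 1, a_1 = -1 (apply the recurrence for n = 0, 1, 2, 3): a_0 = 1, a_1 = -1, a_2 = 3/2, a_3 = -7/6, a_4 = 17/8, a_5 = -77/40.

a_(n+2) = (3 n(n-1) + 4 n + 3) / ((n+1)(n+2)) * a_n; check: a_0 = 1, a_1 = -1, a_2 = 3/2, a_3 = -7/6, a_4 = 17/8, a_5 = -77/40


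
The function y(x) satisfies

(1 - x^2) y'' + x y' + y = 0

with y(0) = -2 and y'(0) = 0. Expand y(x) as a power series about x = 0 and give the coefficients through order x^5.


Ansatz: y(x) = sum_{n>=0} a_n x^n, so y'(x) = sum_{n>=1} n a_n x^(n-1) and y''(x) = sum_{n>=2} n(n-1) a_n x^(n-2).
Substitute into P(x) y'' + Q(x) y' + R(x) y = 0 with P(x) = 1 - x^2, Q(x) = x, R(x) = 1, and match powers of x.
Initial conditions: a_0 = -2, a_1 = 0.
Setting the coefficient of each power of x to zero and solving order by order (substituting the coefficients already found):
  x^0: 2 a_2 + a_0 = 0  ->  2 a_2 = -a_0 = 2  ->  a_2 = 1
  x^1: 6 a_3 + 2 a_1 = 0  ->  6 a_3 = -2 a_1 = 0  ->  a_3 = 0
  x^2: 12 a_4 + a_2 = 0  ->  12 a_4 = -a_2 = -1  ->  a_4 = -1/12
  x^3: 20 a_5 - 2 a_3 = 0  ->  20 a_5 = 2 a_3 = 0  ->  a_5 = 0
Truncated series: y(x) = -2 + x^2 - (1/12) x^4 + O(x^6).

a_0 = -2; a_1 = 0; a_2 = 1; a_3 = 0; a_4 = -1/12; a_5 = 0


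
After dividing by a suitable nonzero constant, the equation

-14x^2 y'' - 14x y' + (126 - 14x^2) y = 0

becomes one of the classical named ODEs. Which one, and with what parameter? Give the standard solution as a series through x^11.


All three coefficients share the factor -14; dividing through by -14 gives  x^2 y'' + x y' + (x^2 - 9) y = 0.
This matches the Bessel equation x^2 y'' + x y' + (x^2 - nu^2) y = 0 with nu^2 = 9, so nu = 3; the solution bounded at x = 0 is J_3(x).
Frobenius at x = 0: indicial roots ±nu; for r = nu the recurrence k(k + 2nu) c_k = -c_{k-2} gives the standard series J_nu(x) = sum_{k>=0} (-1)^k / (k! (k+nu)!) (x/2)^(2k+nu). Evaluate the first 5 terms:
  k = 0: (-1)^0 / (0! * 3! * 2^3) x^3 = 1/(1*6*8) x^3 = (1/48) x^3
  k = 1: (-1)^1 / (1! * 4! * 2^5) x^5 = -1/(1*24*32) x^5 = (-1/768) x^5
  k = 2: (-1)^2 / (2! * 5! * 2^7) x^7 = 1/(2*120*128) x^7 = (1/30720) x^7
  k = 3: (-1)^3 / (3! * 6! * 2^9) x^9 = -1/(6*720*512) x^9 = (-1/2211840) x^9
  k = 4: (-1)^4 / (4! * 7! * 2^11) x^11 = 1/(24*5040*2048) x^11 = (1/247726080) x^11
Hence J_3(x) = x^11/247726080 - x^9/2211840 + x^7/30720 - x^5/768 + x^3/48 + ....

J_3(x); series = x^11/247726080 - x^9/2211840 + x^7/30720 - x^5/768 + x^3/48


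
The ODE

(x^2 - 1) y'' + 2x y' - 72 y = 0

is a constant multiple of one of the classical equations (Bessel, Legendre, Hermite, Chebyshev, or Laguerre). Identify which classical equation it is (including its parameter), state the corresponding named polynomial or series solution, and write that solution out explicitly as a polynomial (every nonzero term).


All three coefficients share the factor -1; dividing through by -1 gives  (1 - x^2) y'' - 2x y' + 72 y = 0.
This matches the Legendre equation (1 - x^2) y'' - 2x y' + n(n+1) y = 0 (note the -2x y' term) with n(n+1) = 72, so n = 8; the polynomial solution is P_8(x).
With y = sum_k a_k x^k, matching x^k gives (k+2)(k+1) a_{k+2} = [k(k+1) - n(n+1)] a_k = (k - 8)(k + 9) a_k. The right side vanishes at k = 8, so the series with the parity of 8 terminates at degree 8.
Standard normalization (P_n(1) = 1): leading coefficient (2n)!/(2^n (n!)^2) = 20922789888000/(256*1625702400) = 6435/128, so a_8 = 6435/128. Work downward with a_k = (k+1)(k+2) a_{k+2} / ((k - 8)(k + 9)):
  a_6 = (7)(8)(6435/128) / ((6 - 8)(6 + 9)) = (45045/16)/(-30) = -3003/32
  a_4 = (5)(6)(-3003/32) / ((4 - 8)(4 + 9)) = (-45045/16)/(-52) = 3465/64
  a_2 = (3)(4)(3465/64) / ((2 - 8)(2 + 9)) = (10395/16)/(-66) = -315/32
  a_0 = (1)(2)(-315/32) / ((0 - 8)(0 + 9)) = (-315/16)/(-72) = 35/128
Hence P_8(x) = 6435 x^8/128 - 3003 x^6/32 + 3465 x^4/64 - 315 x^2/32 + 35/128.

P_8(x); series = 6435 x^8/128 - 3003 x^6/32 + 3465 x^4/64 - 315 x^2/32 + 35/128


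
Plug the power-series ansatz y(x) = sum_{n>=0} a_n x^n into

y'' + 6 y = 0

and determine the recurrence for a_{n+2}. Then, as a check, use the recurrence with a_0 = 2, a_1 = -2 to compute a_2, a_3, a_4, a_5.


Substitute y = sum_n a_n x^n into y'' + (const) y = 0.
y''(x) = sum_{n>=0} (n+2)(n+1) a_{n+2} x^n.
The ODE becomes sum_n [(n+2)(n+1) a_{n+2} + 6 a_n] x^n = 0.
Setting each coefficient to zero gives the recurrence:
  (n+2)(n+1) a_{n+2} + 6 a_n = 0,
  a_{n+2} = -6 / ((n+1)(n+2)) a_n.

Check with a_0 = 2, a_1 = -2 (apply the recurrence for n = 0, 1, 2, 3): a_0 = 2, a_1 = -2, a_2 = -6, a_3 = 2, a_4 = 3, a_5 = -3/5.

a_{n+2} = -6/((n+1)(n+2)) * a_n; check: a_0 = 2, a_1 = -2, a_2 = -6, a_3 = 2, a_4 = 3, a_5 = -3/5


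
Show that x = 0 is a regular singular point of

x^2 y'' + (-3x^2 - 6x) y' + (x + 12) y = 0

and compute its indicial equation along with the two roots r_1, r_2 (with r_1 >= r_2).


Divide by x^2 to reach normal form y'' + P_1(x) y' + P_2(x) y = 0 with P_1(x) = -3 - 6/x and P_2(x) = 1/x + 12/x^2.
x = 0 is a singular point because the y'-coefficient -3 - 6/x has a pole at x = 0 and the y-coefficient 1/x + 12/x^2 has a pole at x = 0.
It is a regular singular point because x P_1(x) = p(x) = -3x - 6 and x^2 P_2(x) = q(x) = x + 12 are polynomials, hence analytic at x = 0.
p(0) = -6,  q(0) = 12.
Indicial equation: r(r-1) + p(0) r + q(0) = 0, i.e. r^2 + (p(0) - 1) r + q(0) = 0, i.e. r^2 - 7 r + 12 = 0.
Discriminant: (-7)^2 - 4(12) = 1, so r = (7 ± 1)/2.
Solving: r_1 = 4, r_2 = 3.

indicial: r^2 - 7 r + 12 = 0; roots r_1 = 4, r_2 = 3
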